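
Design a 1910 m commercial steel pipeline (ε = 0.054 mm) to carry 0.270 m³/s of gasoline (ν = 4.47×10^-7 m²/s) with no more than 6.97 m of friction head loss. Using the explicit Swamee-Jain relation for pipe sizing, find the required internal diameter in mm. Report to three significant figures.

D ≈ 470 mm

Swamee-Jain (Type III): D = 0.66·[ε^1.25·(LQ²/(gh_f))^4.75 + ν·Q^9.4·(L/(gh_f))^5.2]^0.04
LQ²/(gh_f) = 2.036; L/(gh_f) = 27.93
Term 1 = ε^1.25·(…)^4.75 = 1.36×10^-4; Term 2 = ν·Q^9.4·(…)^5.2 = 6.68×10^-5
D = 0.66·(1.36×10^-4 + 6.68×10^-5)^0.04 = 0.4697 m = 470 mm
Check: V = 1.56 m/s, Re = 1.64×10^6, f = 0.01327, h_f = 6.68 m ≈ 6.97 m ✓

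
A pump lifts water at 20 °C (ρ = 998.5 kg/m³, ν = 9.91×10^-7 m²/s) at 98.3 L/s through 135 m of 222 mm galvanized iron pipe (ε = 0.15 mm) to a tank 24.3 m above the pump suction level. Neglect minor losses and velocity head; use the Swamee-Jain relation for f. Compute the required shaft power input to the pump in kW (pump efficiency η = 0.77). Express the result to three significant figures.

V = 4Q/(πD²) = 2.540 m/s; Re = 5.69×10^5; ε/D = 6.76×10^-4; f = 0.01870
h_f = f(L/D)V²/2g = 3.738 m
Total head H = z + h_f = 24.3 + 3.738 = 28.04 m
P_hyd = ρgQH = 998.5·9.81·0.0983·28.04 = 27.00 kW
P_shaft = P_hyd/η = 27.00/0.77 = 35.06 kW

P_shaft ≈ 35.1 kW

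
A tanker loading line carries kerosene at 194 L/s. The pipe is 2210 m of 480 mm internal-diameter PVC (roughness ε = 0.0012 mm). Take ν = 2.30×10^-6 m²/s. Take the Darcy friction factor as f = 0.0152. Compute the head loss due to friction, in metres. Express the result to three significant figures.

h_f ≈ 4.10 m

V = 4Q/(πD²) = 4·0.194/(π·0.480²) = 1.072 m/s
h_f = f(L/D)V²/(2g) = 0.01520·(2210/0.480)·1.072²/(2·9.81) = 4.100 m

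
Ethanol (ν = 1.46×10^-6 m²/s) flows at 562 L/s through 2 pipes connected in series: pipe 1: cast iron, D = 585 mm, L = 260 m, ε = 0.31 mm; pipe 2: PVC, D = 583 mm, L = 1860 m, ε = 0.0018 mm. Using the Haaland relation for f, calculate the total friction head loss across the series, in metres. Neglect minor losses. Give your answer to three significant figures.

Pipe 1: V = 2.091 m/s, Re = 8.38×10^5, ε/D = 5.30×10^-4, f = 0.01745, h_1 = f(L/D)V²/2g = 1.728 m
Pipe 2: V = 2.105 m/s, Re = 8.41×10^5, ε/D = 3.09×10^-6, f = 0.01198, h_2 = f(L/D)V²/2g = 8.632 m
Series → Q common, losses add: H = Σh = 10.36 m

H ≈ 10.4 m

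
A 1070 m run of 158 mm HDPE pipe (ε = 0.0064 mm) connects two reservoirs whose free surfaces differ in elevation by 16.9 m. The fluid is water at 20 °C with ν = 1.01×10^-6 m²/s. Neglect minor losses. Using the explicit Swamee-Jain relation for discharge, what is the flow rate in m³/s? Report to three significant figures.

Q ≈ 0.0354 m³/s

Swamee-Jain (Type II): Q = -0.965·√(gD⁵h_f/L)·ln[ε/(3.7D) + √(3.17ν²L/(gD³h_f))]
√(gD⁵h_f/L) = √(9.81·0.158⁵·16.9/1070) = 0.003906
ε/(3.7D) = 1.09×10^-5; √(3.17ν²L/(gD³h_f)) = 7.27×10^-5
Q = -0.965·0.003906·ln(8.369×10^-5) = 0.03539 m³/s
Check: V = 1.80 m/s, Re = 2.82×10^5, f = 0.01498, h_f = 16.8 m ≈ 16.9 m ✓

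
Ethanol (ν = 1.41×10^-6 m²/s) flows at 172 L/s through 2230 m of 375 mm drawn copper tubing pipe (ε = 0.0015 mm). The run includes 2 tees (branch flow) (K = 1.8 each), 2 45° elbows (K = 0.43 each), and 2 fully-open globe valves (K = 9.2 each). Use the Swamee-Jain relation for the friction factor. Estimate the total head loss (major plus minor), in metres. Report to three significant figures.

V = 4Q/(πD²) = 1.557 m/s; V²/2g = 0.1236 m
Re = 4.14×10^5, ε/D = 4.00×10^-6 → f = 0.01360 (Swamee-Jain)
Major: h_f = f(L/D)·V²/2g = 0.01360·5947·0.1236 = 9.997 m
Minor: ΣK = 22.9; h_m = ΣK·V²/2g = 2.826 m
Total H_L = 9.997 + 2.826 = 12.82 m

H_L ≈ 12.8 m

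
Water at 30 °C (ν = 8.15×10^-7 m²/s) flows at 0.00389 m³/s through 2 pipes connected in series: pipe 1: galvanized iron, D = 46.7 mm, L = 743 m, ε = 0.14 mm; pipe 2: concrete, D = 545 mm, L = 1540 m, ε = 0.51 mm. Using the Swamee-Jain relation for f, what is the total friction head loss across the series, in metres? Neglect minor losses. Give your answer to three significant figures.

Pipe 1: V = 2.271 m/s, Re = 1.30×10^5, ε/D = 0.00300, f = 0.02740, h_1 = f(L/D)V²/2g = 114.6 m
Pipe 2: V = 0.01668 m/s, Re = 1.12×10^4, ε/D = 9.36×10^-4, f = 0.03173, h_2 = f(L/D)V²/2g = 0.001271 m
Series → Q common, losses add: H = Σh = 114.6 m

H ≈ 115 m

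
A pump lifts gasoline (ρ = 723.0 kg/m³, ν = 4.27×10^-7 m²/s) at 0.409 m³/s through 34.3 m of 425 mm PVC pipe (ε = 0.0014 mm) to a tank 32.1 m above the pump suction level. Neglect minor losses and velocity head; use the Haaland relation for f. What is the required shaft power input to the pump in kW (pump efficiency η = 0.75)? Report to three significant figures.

P_shaft ≈ 125 kW

V = 4Q/(πD²) = 2.883 m/s; Re = 2.87×10^6; ε/D = 3.29×10^-6; f = 0.009893
h_f = f(L/D)V²/2g = 0.3383 m
Total head H = z + h_f = 32.1 + 0.3383 = 32.44 m
P_hyd = ρgQH = 723.0·9.81·0.409·32.44 = 94.10 kW
P_shaft = P_hyd/η = 94.10/0.75 = 125.5 kW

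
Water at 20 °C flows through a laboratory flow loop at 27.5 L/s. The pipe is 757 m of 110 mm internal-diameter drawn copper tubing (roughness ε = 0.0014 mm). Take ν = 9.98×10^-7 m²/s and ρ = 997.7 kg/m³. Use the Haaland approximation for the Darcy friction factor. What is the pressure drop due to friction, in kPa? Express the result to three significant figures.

Δp ≈ 411 kPa

V = 4Q/(πD²) = 4·0.0275/(π·0.110²) = 2.894 m/s
Re = VD/ν = 2.894·0.110/9.98×10^-7 = 3.19×10^5 → turbulent
ε/D = 0.0014/110 = 1.27×10^-5
Haaland: f = 0.01429
h_f = f(L/D)V²/(2g) = 0.01429·(757/0.110)·2.894²/(2·9.81) = 41.96 m
Δp = ρg·h_f = 997.7·9.81·41.96 = 410.7 kPa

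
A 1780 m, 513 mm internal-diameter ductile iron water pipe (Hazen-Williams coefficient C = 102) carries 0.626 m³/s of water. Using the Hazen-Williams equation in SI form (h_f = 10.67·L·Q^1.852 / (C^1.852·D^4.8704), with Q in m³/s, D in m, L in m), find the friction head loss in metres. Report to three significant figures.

h_f ≈ 39.2 m

h_f = 10.67·1780·0.626^1.852 / (102^1.852·0.513^4.8704) = 39.24 m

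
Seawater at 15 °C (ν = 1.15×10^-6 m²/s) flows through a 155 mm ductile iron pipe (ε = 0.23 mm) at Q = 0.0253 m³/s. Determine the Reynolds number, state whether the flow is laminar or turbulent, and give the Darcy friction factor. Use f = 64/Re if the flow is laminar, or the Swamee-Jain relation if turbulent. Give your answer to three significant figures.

V = 4Q/(πD²) = 1.341 m/s
Re = VD/ν = 1.341·0.155/1.15×10^-6 = 1.81×10^5
Re > 4000 → turbulent; ε/D = 0.00148
Swamee-Jain: f = 0.02303

Re ≈ 1.81×10^5; turbulent; f ≈ 0.0230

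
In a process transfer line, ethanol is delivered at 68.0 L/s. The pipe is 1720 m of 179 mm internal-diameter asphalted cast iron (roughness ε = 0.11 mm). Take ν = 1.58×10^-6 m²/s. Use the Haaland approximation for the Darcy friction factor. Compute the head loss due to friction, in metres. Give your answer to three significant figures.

V = 4Q/(πD²) = 4·0.0680/(π·0.179²) = 2.702 m/s
Re = VD/ν = 2.702·0.179/1.58×10^-6 = 3.06×10^5 → turbulent
ε/D = 0.11/179 = 6.15×10^-4
Haaland: f = 0.01869
h_f = f(L/D)V²/(2g) = 0.01869·(1720/0.179)·2.702²/(2·9.81) = 66.83 m

h_f ≈ 66.8 m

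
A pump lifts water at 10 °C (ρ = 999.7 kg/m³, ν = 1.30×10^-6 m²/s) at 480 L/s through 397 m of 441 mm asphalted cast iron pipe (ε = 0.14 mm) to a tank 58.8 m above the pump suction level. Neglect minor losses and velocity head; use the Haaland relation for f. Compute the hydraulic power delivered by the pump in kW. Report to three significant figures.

V = 4Q/(πD²) = 3.142 m/s; Re = 1.07×10^6; ε/D = 3.17×10^-4; f = 0.01572
h_f = f(L/D)V²/2g = 7.124 m
Total head H = z + h_f = 58.8 + 7.124 = 65.92 m
P_hyd = ρgQH = 999.7·9.81·0.480·65.92 = 310.3 kW

P_hyd ≈ 310 kW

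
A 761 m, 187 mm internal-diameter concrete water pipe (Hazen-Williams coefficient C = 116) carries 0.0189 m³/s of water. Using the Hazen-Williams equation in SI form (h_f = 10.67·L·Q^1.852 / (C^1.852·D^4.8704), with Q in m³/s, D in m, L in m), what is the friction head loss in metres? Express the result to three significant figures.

h_f ≈ 2.76 m

h_f = 10.67·761·0.0189^1.852 / (116^1.852·0.187^4.8704) = 2.758 m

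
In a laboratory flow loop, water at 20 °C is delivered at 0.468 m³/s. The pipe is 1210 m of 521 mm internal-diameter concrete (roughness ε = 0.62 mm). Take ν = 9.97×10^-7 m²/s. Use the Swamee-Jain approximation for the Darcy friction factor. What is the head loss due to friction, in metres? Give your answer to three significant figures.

V = 4Q/(πD²) = 4·0.468/(π·0.521²) = 2.195 m/s
Re = VD/ν = 2.195·0.521/9.97×10^-7 = 1.15×10^6 → turbulent
ε/D = 0.62/521 = 0.00119
Swamee-Jain: f = 0.02081
h_f = f(L/D)V²/(2g) = 0.02081·(1210/0.521)·2.195²/(2·9.81) = 11.87 m

h_f ≈ 11.9 m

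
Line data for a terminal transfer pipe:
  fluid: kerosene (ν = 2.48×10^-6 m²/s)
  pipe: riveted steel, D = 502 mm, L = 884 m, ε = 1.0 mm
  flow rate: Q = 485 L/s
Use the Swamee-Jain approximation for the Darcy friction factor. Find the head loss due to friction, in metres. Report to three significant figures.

V = 4Q/(πD²) = 4·0.485/(π·0.502²) = 2.450 m/s
Re = VD/ν = 2.450·0.502/2.48×10^-6 = 4.96×10^5 → turbulent
ε/D = 1.0/502 = 0.00199
Swamee-Jain: f = 0.02388
h_f = f(L/D)V²/(2g) = 0.02388·(884/0.502)·2.450²/(2·9.81) = 12.87 m

h_f ≈ 12.9 m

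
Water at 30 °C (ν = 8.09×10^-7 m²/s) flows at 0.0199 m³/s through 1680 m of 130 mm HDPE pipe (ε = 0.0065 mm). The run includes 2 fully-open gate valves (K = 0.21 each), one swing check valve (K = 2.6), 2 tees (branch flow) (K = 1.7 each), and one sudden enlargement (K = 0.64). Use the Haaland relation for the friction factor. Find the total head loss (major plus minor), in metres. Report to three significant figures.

V = 4Q/(πD²) = 1.499 m/s; V²/2g = 0.1146 m
Re = 2.41×10^5, ε/D = 5.00×10^-5 → f = 0.01533 (Haaland)
Major: h_f = f(L/D)·V²/2g = 0.01533·12923·0.1146 = 22.70 m
Minor: ΣK = 7.06; h_m = ΣK·V²/2g = 0.8088 m
Total H_L = 22.70 + 0.8088 = 23.50 m

H_L ≈ 23.5 m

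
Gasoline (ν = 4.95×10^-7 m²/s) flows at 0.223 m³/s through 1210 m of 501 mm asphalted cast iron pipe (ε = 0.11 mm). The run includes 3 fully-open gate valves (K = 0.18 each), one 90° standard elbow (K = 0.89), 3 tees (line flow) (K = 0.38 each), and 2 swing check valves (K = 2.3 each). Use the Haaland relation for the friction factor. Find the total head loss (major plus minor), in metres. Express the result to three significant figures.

H_L ≈ 2.79 m

V = 4Q/(πD²) = 1.131 m/s; V²/2g = 0.06522 m
Re = 1.14×10^6, ε/D = 2.20×10^-4 → f = 0.01472 (Haaland)
Major: h_f = f(L/D)·V²/2g = 0.01472·2415·0.06522 = 2.319 m
Minor: ΣK = 7.17; h_m = ΣK·V²/2g = 0.4676 m
Total H_L = 2.319 + 0.4676 = 2.786 m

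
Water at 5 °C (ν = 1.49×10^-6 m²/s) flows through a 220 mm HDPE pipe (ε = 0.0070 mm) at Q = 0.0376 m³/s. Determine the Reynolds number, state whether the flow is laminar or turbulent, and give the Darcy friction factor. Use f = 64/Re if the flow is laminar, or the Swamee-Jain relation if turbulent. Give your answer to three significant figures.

Re ≈ 1.46×10^5; turbulent; f ≈ 0.0168

V = 4Q/(πD²) = 0.9891 m/s
Re = VD/ν = 0.9891·0.220/1.49×10^-6 = 1.46×10^5
Re > 4000 → turbulent; ε/D = 3.18×10^-5
Swamee-Jain: f = 0.01677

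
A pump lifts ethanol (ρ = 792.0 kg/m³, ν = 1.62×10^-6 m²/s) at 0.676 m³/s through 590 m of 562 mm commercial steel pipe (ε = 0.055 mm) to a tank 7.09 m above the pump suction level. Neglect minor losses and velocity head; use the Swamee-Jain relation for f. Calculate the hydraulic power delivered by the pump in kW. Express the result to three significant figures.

V = 4Q/(πD²) = 2.725 m/s; Re = 9.45×10^5; ε/D = 9.79×10^-5; f = 0.01354
h_f = f(L/D)V²/2g = 5.381 m
Total head H = z + h_f = 7.09 + 5.381 = 12.47 m
P_hyd = ρgQH = 792.0·9.81·0.676·12.47 = 65.50 kW

P_hyd ≈ 65.5 kW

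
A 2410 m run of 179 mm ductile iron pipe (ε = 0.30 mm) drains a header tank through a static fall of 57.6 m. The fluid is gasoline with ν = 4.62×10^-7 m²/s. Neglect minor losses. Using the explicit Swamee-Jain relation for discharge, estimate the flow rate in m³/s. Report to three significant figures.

Swamee-Jain (Type II): Q = -0.965·√(gD⁵h_f/L)·ln[ε/(3.7D) + √(3.17ν²L/(gD³h_f))]
√(gD⁵h_f/L) = √(9.81·0.179⁵·57.6/2410) = 0.006564
ε/(3.7D) = 4.53×10^-4; √(3.17ν²L/(gD³h_f)) = 2.24×10^-5
Q = -0.965·0.006564·ln(4.754×10^-4) = 0.04847 m³/s
Check: V = 1.93 m/s, Re = 7.46×10^5, f = 0.02273, h_f = 57.9 m ≈ 57.6 m ✓

Q ≈ 0.0485 m³/s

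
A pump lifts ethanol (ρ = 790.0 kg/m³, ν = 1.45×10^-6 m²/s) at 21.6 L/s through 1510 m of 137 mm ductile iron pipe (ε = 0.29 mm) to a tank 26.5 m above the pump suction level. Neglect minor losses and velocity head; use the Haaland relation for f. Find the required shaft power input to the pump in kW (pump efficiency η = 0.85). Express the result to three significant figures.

V = 4Q/(πD²) = 1.465 m/s; Re = 1.38×10^5; ε/D = 0.00212; f = 0.02490
h_f = f(L/D)V²/2g = 30.03 m
Total head H = z + h_f = 26.5 + 30.03 = 56.53 m
P_hyd = ρgQH = 790.0·9.81·0.0216·56.53 = 9.463 kW
P_shaft = P_hyd/η = 9.463/0.85 = 11.13 kW

P_shaft ≈ 11.1 kW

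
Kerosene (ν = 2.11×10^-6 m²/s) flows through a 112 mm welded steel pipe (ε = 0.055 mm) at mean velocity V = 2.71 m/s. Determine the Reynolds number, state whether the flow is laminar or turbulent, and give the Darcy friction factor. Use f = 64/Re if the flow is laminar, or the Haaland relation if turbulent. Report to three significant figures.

Re = VD/ν = 2.710·0.112/2.11×10^-6 = 1.44×10^5
Re > 4000 → turbulent; ε/D = 4.91×10^-4
Haaland: f = 0.01919

Re ≈ 1.44×10^5; turbulent; f ≈ 0.0192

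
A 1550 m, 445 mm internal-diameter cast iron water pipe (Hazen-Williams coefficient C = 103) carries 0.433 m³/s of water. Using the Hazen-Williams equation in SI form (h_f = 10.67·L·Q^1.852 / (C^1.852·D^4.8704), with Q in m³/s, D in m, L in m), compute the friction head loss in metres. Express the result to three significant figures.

h_f ≈ 33.9 m

h_f = 10.67·1550·0.433^1.852 / (103^1.852·0.445^4.8704) = 33.89 m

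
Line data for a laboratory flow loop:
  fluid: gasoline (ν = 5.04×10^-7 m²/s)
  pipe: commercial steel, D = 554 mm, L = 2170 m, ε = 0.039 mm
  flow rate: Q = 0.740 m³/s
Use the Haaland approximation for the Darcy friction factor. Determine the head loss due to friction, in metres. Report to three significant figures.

V = 4Q/(πD²) = 4·0.740/(π·0.554²) = 3.070 m/s
Re = VD/ν = 3.070·0.554/5.04×10^-7 = 3.37×10^6 → turbulent
ε/D = 0.039/554 = 7.04×10^-5
Haaland: f = 0.01183
h_f = f(L/D)V²/(2g) = 0.01183·(2170/0.554)·3.070²/(2·9.81) = 22.26 m

h_f ≈ 22.3 m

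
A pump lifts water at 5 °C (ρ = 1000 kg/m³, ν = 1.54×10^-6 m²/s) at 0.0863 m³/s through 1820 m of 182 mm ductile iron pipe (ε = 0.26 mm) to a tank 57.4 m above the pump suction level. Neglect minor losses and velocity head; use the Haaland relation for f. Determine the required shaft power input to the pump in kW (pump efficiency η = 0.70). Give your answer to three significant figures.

P_shaft ≈ 219 kW

V = 4Q/(πD²) = 3.317 m/s; Re = 3.92×10^5; ε/D = 0.00143; f = 0.02202
h_f = f(L/D)V²/2g = 123.5 m
Total head H = z + h_f = 57.4 + 123.5 = 180.9 m
P_hyd = ρgQH = 1000·9.81·0.0863·180.9 = 153.1 kW
P_shaft = P_hyd/η = 153.1/0.70 = 218.8 kW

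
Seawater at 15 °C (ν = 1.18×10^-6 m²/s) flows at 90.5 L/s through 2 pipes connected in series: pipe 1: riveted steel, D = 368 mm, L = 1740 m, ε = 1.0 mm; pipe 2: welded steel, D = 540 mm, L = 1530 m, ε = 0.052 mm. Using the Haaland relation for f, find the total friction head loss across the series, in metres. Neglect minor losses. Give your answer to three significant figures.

H ≈ 4.91 m

Pipe 1: V = 0.8509 m/s, Re = 2.65×10^5, ε/D = 0.00272, f = 0.02599, h_1 = f(L/D)V²/2g = 4.535 m
Pipe 2: V = 0.3952 m/s, Re = 1.81×10^5, ε/D = 9.63×10^-5, f = 0.01643, h_2 = f(L/D)V²/2g = 0.3705 m
Series → Q common, losses add: H = Σh = 4.905 m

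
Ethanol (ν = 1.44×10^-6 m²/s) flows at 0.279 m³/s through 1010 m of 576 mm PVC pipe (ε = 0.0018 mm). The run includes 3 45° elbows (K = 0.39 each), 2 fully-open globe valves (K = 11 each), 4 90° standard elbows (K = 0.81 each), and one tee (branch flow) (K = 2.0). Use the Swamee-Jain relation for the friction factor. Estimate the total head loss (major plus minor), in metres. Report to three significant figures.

V = 4Q/(πD²) = 1.071 m/s; V²/2g = 0.05843 m
Re = 4.28×10^5, ε/D = 3.12×10^-6 → f = 0.01351 (Swamee-Jain)
Major: h_f = f(L/D)·V²/2g = 0.01351·1753·0.05843 = 1.384 m
Minor: ΣK = 28.4; h_m = ΣK·V²/2g = 1.660 m
Total H_L = 1.384 + 1.660 = 3.044 m

H_L ≈ 3.04 m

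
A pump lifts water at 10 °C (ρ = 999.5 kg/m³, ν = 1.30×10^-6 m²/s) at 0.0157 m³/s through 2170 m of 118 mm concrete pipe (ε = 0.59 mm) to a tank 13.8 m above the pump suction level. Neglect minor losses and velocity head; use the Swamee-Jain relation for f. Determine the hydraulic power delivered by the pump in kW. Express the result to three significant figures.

P_hyd ≈ 11.4 kW

V = 4Q/(πD²) = 1.436 m/s; Re = 1.30×10^5; ε/D = 0.00500; f = 0.03131
h_f = f(L/D)V²/2g = 60.49 m
Total head H = z + h_f = 13.8 + 60.49 = 74.29 m
P_hyd = ρgQH = 999.5·9.81·0.0157·74.29 = 11.44 kW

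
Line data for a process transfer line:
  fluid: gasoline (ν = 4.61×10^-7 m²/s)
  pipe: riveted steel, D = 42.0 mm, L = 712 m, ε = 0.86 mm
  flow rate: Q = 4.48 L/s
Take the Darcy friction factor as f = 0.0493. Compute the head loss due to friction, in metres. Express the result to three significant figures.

h_f ≈ 445 m

V = 4Q/(πD²) = 4·0.00448/(π·0.0420²) = 3.234 m/s
h_f = f(L/D)V²/(2g) = 0.04930·(712/0.0420)·3.234²/(2·9.81) = 445.4 m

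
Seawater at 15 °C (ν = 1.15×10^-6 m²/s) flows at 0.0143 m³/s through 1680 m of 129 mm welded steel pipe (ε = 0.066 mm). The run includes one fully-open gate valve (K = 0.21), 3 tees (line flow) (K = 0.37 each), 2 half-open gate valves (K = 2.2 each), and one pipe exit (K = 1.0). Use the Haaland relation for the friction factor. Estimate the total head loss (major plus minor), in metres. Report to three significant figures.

V = 4Q/(πD²) = 1.094 m/s; V²/2g = 0.06101 m
Re = 1.23×10^5, ε/D = 5.12×10^-4 → f = 0.01963 (Haaland)
Major: h_f = f(L/D)·V²/2g = 0.01963·13023·0.06101 = 15.60 m
Minor: ΣK = 6.72; h_m = ΣK·V²/2g = 0.4100 m
Total H_L = 15.60 + 0.4100 = 16.01 m

H_L ≈ 16.0 m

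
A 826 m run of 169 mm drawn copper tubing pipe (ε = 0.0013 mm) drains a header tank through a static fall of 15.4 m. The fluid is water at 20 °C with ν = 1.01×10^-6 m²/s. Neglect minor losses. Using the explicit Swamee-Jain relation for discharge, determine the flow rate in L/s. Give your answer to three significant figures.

Q ≈ 46.9 L/s

Swamee-Jain (Type II): Q = -0.965·√(gD⁵h_f/L)·ln[ε/(3.7D) + √(3.17ν²L/(gD³h_f))]
√(gD⁵h_f/L) = √(9.81·0.169⁵·15.4/826) = 0.005021
ε/(3.7D) = 2.08×10^-6; √(3.17ν²L/(gD³h_f)) = 6.05×10^-5
Q = -0.965·0.005021·ln(6.260×10^-5) = 0.04690 m³/s
Check: V = 2.09 m/s, Re = 3.50×10^5, f = 0.01407, h_f = 15.3 m ≈ 15.4 m ✓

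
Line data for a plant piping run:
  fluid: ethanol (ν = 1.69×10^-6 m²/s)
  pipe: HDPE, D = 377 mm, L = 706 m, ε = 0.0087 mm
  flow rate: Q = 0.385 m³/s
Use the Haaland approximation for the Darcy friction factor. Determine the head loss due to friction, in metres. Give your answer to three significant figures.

V = 4Q/(πD²) = 4·0.385/(π·0.377²) = 3.449 m/s
Re = VD/ν = 3.449·0.377/1.69×10^-6 = 7.69×10^5 → turbulent
ε/D = 0.0087/377 = 2.31×10^-5
Haaland: f = 0.01248
h_f = f(L/D)V²/(2g) = 0.01248·(706/0.377)·3.449²/(2·9.81) = 14.17 m

h_f ≈ 14.2 m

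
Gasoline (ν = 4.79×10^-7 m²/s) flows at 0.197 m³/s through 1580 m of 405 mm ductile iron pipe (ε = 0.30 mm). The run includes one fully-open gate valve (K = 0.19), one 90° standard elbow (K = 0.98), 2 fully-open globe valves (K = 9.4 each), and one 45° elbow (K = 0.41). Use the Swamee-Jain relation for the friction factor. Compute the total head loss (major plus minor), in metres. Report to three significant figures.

V = 4Q/(πD²) = 1.529 m/s; V²/2g = 0.1192 m
Re = 1.29×10^6, ε/D = 7.41×10^-4 → f = 0.01865 (Swamee-Jain)
Major: h_f = f(L/D)·V²/2g = 0.01865·3901·0.1192 = 8.674 m
Minor: ΣK = 20.4; h_m = ΣK·V²/2g = 2.429 m
Total H_L = 8.674 + 2.429 = 11.10 m

H_L ≈ 11.1 m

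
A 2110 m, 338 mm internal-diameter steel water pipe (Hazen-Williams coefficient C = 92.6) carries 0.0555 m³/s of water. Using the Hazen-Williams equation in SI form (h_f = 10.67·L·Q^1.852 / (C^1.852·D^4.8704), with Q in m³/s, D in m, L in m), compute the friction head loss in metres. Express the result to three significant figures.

h_f = 10.67·2110·0.0555^1.852 / (92.6^1.852·0.338^4.8704) = 4.776 m

h_f ≈ 4.78 m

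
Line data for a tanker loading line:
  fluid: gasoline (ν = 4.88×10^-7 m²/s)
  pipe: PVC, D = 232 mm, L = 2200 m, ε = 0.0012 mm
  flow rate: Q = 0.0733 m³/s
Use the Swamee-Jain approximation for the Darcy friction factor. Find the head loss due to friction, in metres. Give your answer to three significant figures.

V = 4Q/(πD²) = 4·0.0733/(π·0.232²) = 1.734 m/s
Re = VD/ν = 1.734·0.232/4.88×10^-7 = 8.24×10^5 → turbulent
ε/D = 0.0012/232 = 5.17×10^-6
Swamee-Jain: f = 0.01211
h_f = f(L/D)V²/(2g) = 0.01211·(2200/0.232)·1.734²/(2·9.81) = 17.60 m

h_f ≈ 17.6 m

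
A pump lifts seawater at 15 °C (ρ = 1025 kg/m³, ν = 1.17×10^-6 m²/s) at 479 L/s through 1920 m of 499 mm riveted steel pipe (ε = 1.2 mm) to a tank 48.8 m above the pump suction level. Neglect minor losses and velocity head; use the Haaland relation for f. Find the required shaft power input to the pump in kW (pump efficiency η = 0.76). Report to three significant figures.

P_shaft ≈ 494 kW

V = 4Q/(πD²) = 2.449 m/s; Re = 1.04×10^6; ε/D = 0.00240; f = 0.02480
h_f = f(L/D)V²/2g = 29.17 m
Total head H = z + h_f = 48.8 + 29.17 = 77.97 m
P_hyd = ρgQH = 1025·9.81·0.479·77.97 = 375.6 kW
P_shaft = P_hyd/η = 375.6/0.76 = 494.2 kW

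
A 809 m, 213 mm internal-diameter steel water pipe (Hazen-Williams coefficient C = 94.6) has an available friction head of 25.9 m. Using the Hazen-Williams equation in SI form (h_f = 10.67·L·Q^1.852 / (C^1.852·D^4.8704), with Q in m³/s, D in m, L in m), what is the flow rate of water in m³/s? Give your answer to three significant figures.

Q ≈ 0.0704 m³/s

Rearranging: Q = [h_f·C^1.852·D^4.8704 / (10.67·L)]^(1/1.852)
Q = [25.9·94.6^1.852·0.213^4.8704 / (10.67·809)]^0.540 = 0.07038 m³/s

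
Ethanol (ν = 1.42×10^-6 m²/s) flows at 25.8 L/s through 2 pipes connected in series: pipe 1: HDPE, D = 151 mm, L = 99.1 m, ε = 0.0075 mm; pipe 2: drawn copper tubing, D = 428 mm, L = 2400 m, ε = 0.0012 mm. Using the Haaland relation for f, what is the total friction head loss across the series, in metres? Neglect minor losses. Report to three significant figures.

Pipe 1: V = 1.441 m/s, Re = 1.53×10^5, ε/D = 4.97×10^-5, f = 0.01661, h_1 = f(L/D)V²/2g = 1.153 m
Pipe 2: V = 0.1793 m/s, Re = 5.41×10^4, ε/D = 2.80×10^-6, f = 0.02036, h_2 = f(L/D)V²/2g = 0.1871 m
Series → Q common, losses add: H = Σh = 1.341 m

H ≈ 1.34 m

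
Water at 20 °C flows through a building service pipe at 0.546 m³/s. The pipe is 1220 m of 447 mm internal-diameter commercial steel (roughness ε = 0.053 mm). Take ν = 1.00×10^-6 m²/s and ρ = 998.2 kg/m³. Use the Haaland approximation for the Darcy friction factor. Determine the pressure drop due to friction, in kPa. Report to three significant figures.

Δp ≈ 218 kPa

V = 4Q/(πD²) = 4·0.546/(π·0.447²) = 3.479 m/s
Re = VD/ν = 3.479·0.447/1.00×10^-6 = 1.56×10^6 → turbulent
ε/D = 0.053/447 = 1.19×10^-4
Haaland: f = 0.01322
h_f = f(L/D)V²/(2g) = 0.01322·(1220/0.447)·3.479²/(2·9.81) = 22.25 m
Δp = ρg·h_f = 998.2·9.81·22.25 = 217.9 kPa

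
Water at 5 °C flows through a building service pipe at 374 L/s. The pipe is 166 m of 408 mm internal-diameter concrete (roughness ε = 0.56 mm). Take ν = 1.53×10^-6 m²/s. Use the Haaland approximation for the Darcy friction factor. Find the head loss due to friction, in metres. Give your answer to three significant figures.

h_f ≈ 3.66 m

V = 4Q/(πD²) = 4·0.374/(π·0.408²) = 2.861 m/s
Re = VD/ν = 2.861·0.408/1.53×10^-6 = 7.63×10^5 → turbulent
ε/D = 0.56/408 = 0.00137
Haaland: f = 0.02156
h_f = f(L/D)V²/(2g) = 0.02156·(166/0.408)·2.861²/(2·9.81) = 3.659 m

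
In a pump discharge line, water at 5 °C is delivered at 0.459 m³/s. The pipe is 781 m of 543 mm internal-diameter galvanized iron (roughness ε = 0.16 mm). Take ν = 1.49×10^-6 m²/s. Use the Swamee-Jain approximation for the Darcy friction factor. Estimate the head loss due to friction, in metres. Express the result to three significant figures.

V = 4Q/(πD²) = 4·0.459/(π·0.543²) = 1.982 m/s
Re = VD/ν = 1.982·0.543/1.49×10^-6 = 7.22×10^5 → turbulent
ε/D = 0.16/543 = 2.95×10^-4
Swamee-Jain: f = 0.01596
h_f = f(L/D)V²/(2g) = 0.01596·(781/0.543)·1.982²/(2·9.81) = 4.597 m

h_f ≈ 4.60 m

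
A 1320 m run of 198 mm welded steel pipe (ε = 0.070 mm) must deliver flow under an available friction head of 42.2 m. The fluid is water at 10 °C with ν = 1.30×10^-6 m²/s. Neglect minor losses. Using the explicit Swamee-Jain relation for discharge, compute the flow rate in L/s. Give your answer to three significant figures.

Swamee-Jain (Type II): Q = -0.965·√(gD⁵h_f/L)·ln[ε/(3.7D) + √(3.17ν²L/(gD³h_f))]
√(gD⁵h_f/L) = √(9.81·0.198⁵·42.2/1320) = 0.009769
ε/(3.7D) = 9.56×10^-5; √(3.17ν²L/(gD³h_f)) = 4.69×10^-5
Q = -0.965·0.009769·ln(1.425×10^-4) = 0.08349 m³/s
Check: V = 2.71 m/s, Re = 4.13×10^5, f = 0.01700, h_f = 42.5 m ≈ 42.2 m ✓

Q ≈ 83.5 L/s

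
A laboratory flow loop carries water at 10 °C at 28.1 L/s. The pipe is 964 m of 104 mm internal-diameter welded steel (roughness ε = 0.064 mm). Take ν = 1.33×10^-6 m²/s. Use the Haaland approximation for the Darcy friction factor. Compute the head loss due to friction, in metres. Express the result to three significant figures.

h_f ≈ 97.6 m

V = 4Q/(πD²) = 4·0.0281/(π·0.104²) = 3.308 m/s
Re = VD/ν = 3.308·0.104/1.33×10^-6 = 2.59×10^5 → turbulent
ε/D = 0.064/104 = 6.15×10^-4
Haaland: f = 0.01888
h_f = f(L/D)V²/(2g) = 0.01888·(964/0.104)·3.308²/(2·9.81) = 97.60 m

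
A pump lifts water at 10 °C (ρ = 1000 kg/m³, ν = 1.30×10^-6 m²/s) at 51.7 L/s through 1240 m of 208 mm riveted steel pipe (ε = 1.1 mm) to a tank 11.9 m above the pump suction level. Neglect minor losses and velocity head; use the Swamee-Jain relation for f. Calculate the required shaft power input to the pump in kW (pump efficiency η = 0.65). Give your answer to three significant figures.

V = 4Q/(πD²) = 1.522 m/s; Re = 2.43×10^5; ε/D = 0.00529; f = 0.03142
h_f = f(L/D)V²/2g = 22.10 m
Total head H = z + h_f = 11.9 + 22.10 = 34.00 m
P_hyd = ρgQH = 1000·9.81·0.0517·34.00 = 17.24 kW
P_shaft = P_hyd/η = 17.24/0.65 = 26.53 kW

P_shaft ≈ 26.5 kW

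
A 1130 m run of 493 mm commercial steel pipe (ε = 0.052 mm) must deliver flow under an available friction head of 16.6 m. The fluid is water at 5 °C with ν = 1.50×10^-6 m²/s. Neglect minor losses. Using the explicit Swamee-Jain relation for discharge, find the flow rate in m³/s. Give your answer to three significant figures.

Swamee-Jain (Type II): Q = -0.965·√(gD⁵h_f/L)·ln[ε/(3.7D) + √(3.17ν²L/(gD³h_f))]
√(gD⁵h_f/L) = √(9.81·0.493⁵·16.6/1130) = 0.06478
ε/(3.7D) = 2.85×10^-5; √(3.17ν²L/(gD³h_f)) = 2.03×10^-5
Q = -0.965·0.06478·ln(4.883×10^-5) = 0.6206 m³/s
Check: V = 3.25 m/s, Re = 1.07×10^6, f = 0.01352, h_f = 16.7 m ≈ 16.6 m ✓

Q ≈ 0.621 m³/s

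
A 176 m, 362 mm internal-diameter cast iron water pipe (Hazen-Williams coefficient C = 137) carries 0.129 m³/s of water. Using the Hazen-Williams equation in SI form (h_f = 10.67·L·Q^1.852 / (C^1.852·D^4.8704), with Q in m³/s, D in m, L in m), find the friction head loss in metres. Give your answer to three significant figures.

h_f = 10.67·176·0.129^1.852 / (137^1.852·0.362^4.8704) = 0.6585 m

h_f ≈ 0.658 m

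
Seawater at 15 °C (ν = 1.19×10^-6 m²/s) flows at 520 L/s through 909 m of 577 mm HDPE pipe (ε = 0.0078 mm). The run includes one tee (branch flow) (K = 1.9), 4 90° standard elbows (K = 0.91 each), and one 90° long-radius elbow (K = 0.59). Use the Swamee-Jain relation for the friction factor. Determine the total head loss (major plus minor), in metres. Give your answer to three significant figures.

H_L ≈ 5.05 m

V = 4Q/(πD²) = 1.989 m/s; V²/2g = 0.2016 m
Re = 9.64×10^5, ε/D = 1.35×10^-5 → f = 0.01200 (Swamee-Jain)
Major: h_f = f(L/D)·V²/2g = 0.01200·1575·0.2016 = 3.811 m
Minor: ΣK = 6.13; h_m = ΣK·V²/2g = 1.236 m
Total H_L = 3.811 + 1.236 = 5.046 m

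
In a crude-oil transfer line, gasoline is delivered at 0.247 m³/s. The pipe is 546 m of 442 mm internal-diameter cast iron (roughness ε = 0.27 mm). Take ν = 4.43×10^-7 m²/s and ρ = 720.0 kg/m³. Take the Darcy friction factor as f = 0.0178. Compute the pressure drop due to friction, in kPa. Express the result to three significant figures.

V = 4Q/(πD²) = 4·0.247/(π·0.442²) = 1.610 m/s
h_f = f(L/D)V²/(2g) = 0.01780·(546/0.442)·1.610²/(2·9.81) = 2.904 m
Δp = ρg·h_f = 720.0·9.81·2.904 = 20.51 kPa

Δp ≈ 20.5 kPa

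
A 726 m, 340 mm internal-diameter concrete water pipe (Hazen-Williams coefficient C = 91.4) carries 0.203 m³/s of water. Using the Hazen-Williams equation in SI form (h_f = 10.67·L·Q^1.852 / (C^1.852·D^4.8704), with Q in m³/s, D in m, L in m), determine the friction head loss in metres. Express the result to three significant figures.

h_f ≈ 18.1 m

h_f = 10.67·726·0.203^1.852 / (91.4^1.852·0.340^4.8704) = 18.06 m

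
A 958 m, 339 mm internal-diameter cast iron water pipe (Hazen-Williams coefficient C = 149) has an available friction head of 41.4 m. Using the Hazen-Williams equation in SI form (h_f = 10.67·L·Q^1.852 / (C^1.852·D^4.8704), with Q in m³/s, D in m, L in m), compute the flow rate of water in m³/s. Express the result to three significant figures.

Q ≈ 0.442 m³/s

Rearranging: Q = [h_f·C^1.852·D^4.8704 / (10.67·L)]^(1/1.852)
Q = [41.4·149^1.852·0.339^4.8704 / (10.67·958)]^0.540 = 0.4424 m³/s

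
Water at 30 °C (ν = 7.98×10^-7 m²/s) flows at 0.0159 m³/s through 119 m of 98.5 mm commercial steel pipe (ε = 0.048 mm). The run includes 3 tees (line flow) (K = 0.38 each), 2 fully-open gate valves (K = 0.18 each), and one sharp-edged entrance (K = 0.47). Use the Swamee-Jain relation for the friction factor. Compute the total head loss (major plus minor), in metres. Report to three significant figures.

V = 4Q/(πD²) = 2.087 m/s; V²/2g = 0.2219 m
Re = 2.58×10^5, ε/D = 4.87×10^-4 → f = 0.01847 (Swamee-Jain)
Major: h_f = f(L/D)·V²/2g = 0.01847·1208·0.2219 = 4.950 m
Minor: ΣK = 1.97; h_m = ΣK·V²/2g = 0.4372 m
Total H_L = 4.950 + 0.4372 = 5.388 m

H_L ≈ 5.39 m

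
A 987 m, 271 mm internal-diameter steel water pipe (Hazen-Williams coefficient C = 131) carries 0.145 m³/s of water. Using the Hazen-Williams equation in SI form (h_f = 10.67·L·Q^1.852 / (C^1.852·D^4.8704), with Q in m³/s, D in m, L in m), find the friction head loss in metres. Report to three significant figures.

h_f = 10.67·987·0.145^1.852 / (131^1.852·0.271^4.8704) = 20.41 m

h_f ≈ 20.4 m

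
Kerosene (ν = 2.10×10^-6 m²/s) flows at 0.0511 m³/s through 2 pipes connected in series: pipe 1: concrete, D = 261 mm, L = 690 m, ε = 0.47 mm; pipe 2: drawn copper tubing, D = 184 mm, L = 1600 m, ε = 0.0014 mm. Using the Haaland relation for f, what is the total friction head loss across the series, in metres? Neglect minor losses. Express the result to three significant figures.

Pipe 1: V = 0.9551 m/s, Re = 1.19×10^5, ε/D = 0.00180, f = 0.02420, h_1 = f(L/D)V²/2g = 2.975 m
Pipe 2: V = 1.922 m/s, Re = 1.68×10^5, ε/D = 7.61×10^-6, f = 0.01607, h_2 = f(L/D)V²/2g = 26.31 m
Series → Q common, losses add: H = Σh = 29.28 m

H ≈ 29.3 m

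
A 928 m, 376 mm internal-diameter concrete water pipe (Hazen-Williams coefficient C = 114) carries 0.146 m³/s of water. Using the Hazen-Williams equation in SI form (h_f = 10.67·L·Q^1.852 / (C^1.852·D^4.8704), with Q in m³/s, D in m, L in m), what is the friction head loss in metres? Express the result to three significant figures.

h_f ≈ 5.10 m

h_f = 10.67·928·0.146^1.852 / (114^1.852·0.376^4.8704) = 5.102 m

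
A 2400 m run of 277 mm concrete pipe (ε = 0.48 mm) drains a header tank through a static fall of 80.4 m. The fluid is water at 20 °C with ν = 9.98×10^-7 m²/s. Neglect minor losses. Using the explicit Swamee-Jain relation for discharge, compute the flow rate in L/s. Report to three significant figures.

Swamee-Jain (Type II): Q = -0.965·√(gD⁵h_f/L)·ln[ε/(3.7D) + √(3.17ν²L/(gD³h_f))]
√(gD⁵h_f/L) = √(9.81·0.277⁵·80.4/2400) = 0.02315
ε/(3.7D) = 4.68×10^-4; √(3.17ν²L/(gD³h_f)) = 2.13×10^-5
Q = -0.965·0.02315·ln(4.896×10^-4) = 0.1703 m³/s
Check: V = 2.83 m/s, Re = 7.84×10^5, f = 0.02290, h_f = 80.7 m ≈ 80.4 m ✓

Q ≈ 170 L/s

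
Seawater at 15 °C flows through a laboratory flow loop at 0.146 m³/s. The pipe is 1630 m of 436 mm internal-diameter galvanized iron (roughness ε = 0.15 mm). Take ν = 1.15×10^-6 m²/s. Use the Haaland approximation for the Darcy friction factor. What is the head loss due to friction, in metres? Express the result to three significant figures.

h_f ≈ 3.07 m

V = 4Q/(πD²) = 4·0.146/(π·0.436²) = 0.9779 m/s
Re = VD/ν = 0.9779·0.436/1.15×10^-6 = 3.71×10^5 → turbulent
ε/D = 0.15/436 = 3.44×10^-4
Haaland: f = 0.01682
h_f = f(L/D)V²/(2g) = 0.01682·(1630/0.436)·0.9779²/(2·9.81) = 3.066 m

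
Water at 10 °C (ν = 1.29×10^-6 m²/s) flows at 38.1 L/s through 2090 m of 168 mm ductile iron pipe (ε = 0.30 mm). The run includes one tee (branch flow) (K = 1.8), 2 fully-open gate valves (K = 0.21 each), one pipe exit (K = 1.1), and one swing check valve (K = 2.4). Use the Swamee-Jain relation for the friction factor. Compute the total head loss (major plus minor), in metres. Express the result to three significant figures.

V = 4Q/(πD²) = 1.719 m/s; V²/2g = 0.1506 m
Re = 2.24×10^5, ε/D = 0.00179 → f = 0.02376 (Swamee-Jain)
Major: h_f = f(L/D)·V²/2g = 0.02376·12440·0.1506 = 44.51 m
Minor: ΣK = 5.72; h_m = ΣK·V²/2g = 0.8613 m
Total H_L = 44.51 + 0.8613 = 45.37 m

H_L ≈ 45.4 m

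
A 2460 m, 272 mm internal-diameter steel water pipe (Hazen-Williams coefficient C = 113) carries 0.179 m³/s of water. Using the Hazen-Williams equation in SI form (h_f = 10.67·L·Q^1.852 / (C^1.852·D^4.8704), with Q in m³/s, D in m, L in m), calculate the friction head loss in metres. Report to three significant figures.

h_f ≈ 97.0 m

h_f = 10.67·2460·0.179^1.852 / (113^1.852·0.272^4.8704) = 97.04 m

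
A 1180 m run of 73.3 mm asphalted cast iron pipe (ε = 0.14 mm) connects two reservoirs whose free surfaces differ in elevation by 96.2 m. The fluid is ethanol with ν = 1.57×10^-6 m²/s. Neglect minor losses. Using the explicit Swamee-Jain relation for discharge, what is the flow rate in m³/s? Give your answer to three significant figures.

Q ≈ 0.00917 m³/s

Swamee-Jain (Type II): Q = -0.965·√(gD⁵h_f/L)·ln[ε/(3.7D) + √(3.17ν²L/(gD³h_f))]
√(gD⁵h_f/L) = √(9.81·0.0733⁵·96.2/1180) = 0.001301
ε/(3.7D) = 5.16×10^-4; √(3.17ν²L/(gD³h_f)) = 1.58×10^-4
Q = -0.965·0.001301·ln(6.737×10^-4) = 0.009168 m³/s
Check: V = 2.17 m/s, Re = 1.01×10^5, f = 0.02507, h_f = 97.1 m ≈ 96.2 m ✓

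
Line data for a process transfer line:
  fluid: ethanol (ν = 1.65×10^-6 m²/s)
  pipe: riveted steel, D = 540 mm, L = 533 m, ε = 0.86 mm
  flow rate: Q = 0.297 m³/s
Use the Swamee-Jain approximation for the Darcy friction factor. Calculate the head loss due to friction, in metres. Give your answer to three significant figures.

V = 4Q/(πD²) = 4·0.297/(π·0.540²) = 1.297 m/s
Re = VD/ν = 1.297·0.540/1.65×10^-6 = 4.24×10^5 → turbulent
ε/D = 0.86/540 = 0.00159
Swamee-Jain: f = 0.02270
h_f = f(L/D)V²/(2g) = 0.02270·(533/0.540)·1.297²/(2·9.81) = 1.920 m

h_f ≈ 1.92 m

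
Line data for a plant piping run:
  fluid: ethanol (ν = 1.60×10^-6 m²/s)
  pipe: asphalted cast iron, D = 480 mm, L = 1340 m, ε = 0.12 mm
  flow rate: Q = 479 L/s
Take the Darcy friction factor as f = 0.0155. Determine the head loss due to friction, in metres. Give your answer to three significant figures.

h_f ≈ 15.5 m

V = 4Q/(πD²) = 4·0.479/(π·0.480²) = 2.647 m/s
h_f = f(L/D)V²/(2g) = 0.01550·(1340/0.480)·2.647²/(2·9.81) = 15.45 m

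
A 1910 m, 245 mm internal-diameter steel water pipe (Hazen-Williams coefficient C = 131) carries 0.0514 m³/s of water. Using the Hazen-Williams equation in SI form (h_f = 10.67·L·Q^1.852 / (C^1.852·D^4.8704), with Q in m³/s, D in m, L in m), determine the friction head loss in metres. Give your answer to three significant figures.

h_f = 10.67·1910·0.0514^1.852 / (131^1.852·0.245^4.8704) = 9.456 m

h_f ≈ 9.46 m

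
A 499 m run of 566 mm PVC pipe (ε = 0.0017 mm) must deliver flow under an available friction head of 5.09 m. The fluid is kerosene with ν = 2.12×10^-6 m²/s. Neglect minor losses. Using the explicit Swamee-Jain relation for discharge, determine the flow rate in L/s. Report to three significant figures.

Swamee-Jain (Type II): Q = -0.965·√(gD⁵h_f/L)·ln[ε/(3.7D) + √(3.17ν²L/(gD³h_f))]
√(gD⁵h_f/L) = √(9.81·0.566⁵·5.09/499) = 0.07624
ε/(3.7D) = 8.12×10^-7; √(3.17ν²L/(gD³h_f)) = 2.80×10^-5
Q = -0.965·0.07624·ln(2.883×10^-5) = 0.7691 m³/s
Check: V = 3.06 m/s, Re = 8.16×10^5, f = 0.01208, h_f = 5.07 m ≈ 5.09 m ✓

Q ≈ 769 L/s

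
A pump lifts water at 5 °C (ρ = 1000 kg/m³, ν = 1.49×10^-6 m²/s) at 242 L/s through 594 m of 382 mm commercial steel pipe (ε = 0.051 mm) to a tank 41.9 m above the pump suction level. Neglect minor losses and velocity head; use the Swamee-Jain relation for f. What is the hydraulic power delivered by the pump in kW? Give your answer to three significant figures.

P_hyd ≈ 112 kW

V = 4Q/(πD²) = 2.112 m/s; Re = 5.41×10^5; ε/D = 1.34×10^-4; f = 0.01472
h_f = f(L/D)V²/2g = 5.203 m
Total head H = z + h_f = 41.9 + 5.203 = 47.10 m
P_hyd = ρgQH = 1000·9.81·0.242·47.10 = 111.8 kW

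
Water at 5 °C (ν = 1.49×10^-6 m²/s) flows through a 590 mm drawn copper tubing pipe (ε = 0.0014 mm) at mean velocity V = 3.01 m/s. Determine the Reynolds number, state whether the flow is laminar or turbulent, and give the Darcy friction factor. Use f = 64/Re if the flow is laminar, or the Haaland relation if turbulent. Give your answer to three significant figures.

Re = VD/ν = 3.010·0.590/1.49×10^-6 = 1.19×10^6
Re > 4000 → turbulent; ε/D = 2.37×10^-6
Haaland: f = 0.01129

Re ≈ 1.19×10^6; turbulent; f ≈ 0.0113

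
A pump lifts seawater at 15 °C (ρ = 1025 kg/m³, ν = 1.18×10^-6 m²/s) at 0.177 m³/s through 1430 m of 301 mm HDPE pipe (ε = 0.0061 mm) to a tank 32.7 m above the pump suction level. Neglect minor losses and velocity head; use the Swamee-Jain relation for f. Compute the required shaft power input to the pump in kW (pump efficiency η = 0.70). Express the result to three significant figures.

P_shaft ≈ 132 kW

V = 4Q/(πD²) = 2.487 m/s; Re = 6.35×10^5; ε/D = 2.03×10^-5; f = 0.01292
h_f = f(L/D)V²/2g = 19.35 m
Total head H = z + h_f = 32.7 + 19.35 = 52.05 m
P_hyd = ρgQH = 1025·9.81·0.177·52.05 = 92.65 kW
P_shaft = P_hyd/η = 92.65/0.70 = 132.4 kW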